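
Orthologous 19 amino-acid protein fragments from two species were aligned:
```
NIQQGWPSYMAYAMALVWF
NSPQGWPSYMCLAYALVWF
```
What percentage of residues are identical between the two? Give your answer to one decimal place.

Mismatches at positions 2, 3, 11, 12, 14 (1-based): 5 of 19.
Identical positions: 14/19 = 73.68% → 73.7%.

73.7%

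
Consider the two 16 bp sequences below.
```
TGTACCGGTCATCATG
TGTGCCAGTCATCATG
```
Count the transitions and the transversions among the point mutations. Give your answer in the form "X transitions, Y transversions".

Mismatches (1-based):
site 4: A→G (purine→purine, transition)
site 7: G→A (purine→purine, transition)

2 transitions, 0 transversions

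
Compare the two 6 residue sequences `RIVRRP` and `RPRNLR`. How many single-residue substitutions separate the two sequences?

Mismatches (1-based): position 2: I→P; position 3: V→R; position 4: R→N; position 5: R→L; position 6: P→R.

5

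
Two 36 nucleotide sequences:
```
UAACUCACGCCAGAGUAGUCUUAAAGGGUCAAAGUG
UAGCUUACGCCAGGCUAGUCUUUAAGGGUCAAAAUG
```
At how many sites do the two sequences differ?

6

Comparing position by position, 6 sites differ: 3 (A/G), 6 (C/U), 14 (A/G), 15 (G/C), 23 (A/U), 34 (G/A).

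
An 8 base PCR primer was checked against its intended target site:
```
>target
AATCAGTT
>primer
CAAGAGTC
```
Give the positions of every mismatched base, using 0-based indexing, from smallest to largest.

0, 2, 3, 7

Scanning 0-based: 0: A/C; 2: T/A; 3: C/G; 7: T/C.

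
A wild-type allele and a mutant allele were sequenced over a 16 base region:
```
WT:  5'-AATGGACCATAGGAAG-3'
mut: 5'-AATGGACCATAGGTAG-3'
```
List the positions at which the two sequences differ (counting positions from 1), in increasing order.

Scanning 1-based: 14: A/T.

14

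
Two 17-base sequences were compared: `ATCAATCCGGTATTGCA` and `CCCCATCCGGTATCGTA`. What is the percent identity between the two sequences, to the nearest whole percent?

71%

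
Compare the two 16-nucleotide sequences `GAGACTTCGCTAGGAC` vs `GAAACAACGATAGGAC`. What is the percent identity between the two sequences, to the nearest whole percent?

4 positions differ (3, 6, 7, 10), so 12 of 16 match: 12/16 = 75%.

75%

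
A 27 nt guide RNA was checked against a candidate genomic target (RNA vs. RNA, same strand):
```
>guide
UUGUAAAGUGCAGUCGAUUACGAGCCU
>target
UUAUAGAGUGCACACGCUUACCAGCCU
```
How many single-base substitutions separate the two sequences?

Comparing position by position, 6 sites differ: 3 (G/A), 6 (A/G), 13 (G/C), 14 (U/A), 17 (A/C), 22 (G/C).

6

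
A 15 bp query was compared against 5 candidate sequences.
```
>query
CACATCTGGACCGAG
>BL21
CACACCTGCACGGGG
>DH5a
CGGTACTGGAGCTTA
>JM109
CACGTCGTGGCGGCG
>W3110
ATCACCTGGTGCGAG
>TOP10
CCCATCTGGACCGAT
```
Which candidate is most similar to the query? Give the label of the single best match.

TOP10

BL21 differs at 4 positions; DH5a differs at 8 positions; JM109 differs at 6 positions; W3110 differs at 5 positions; TOP10 differs at 2 positions. The closest is TOP10.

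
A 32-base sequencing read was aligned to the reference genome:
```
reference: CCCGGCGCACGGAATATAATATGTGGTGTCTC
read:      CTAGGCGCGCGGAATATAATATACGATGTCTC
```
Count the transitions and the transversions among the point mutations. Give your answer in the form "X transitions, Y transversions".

5 transitions, 1 transversion

Transitions (purine↔purine or pyrimidine↔pyrimidine): 2 C→T, 9 A→G, 23 G→A, 24 T→C, 26 G→A.
Transversions (purine↔pyrimidine): 3 C→A.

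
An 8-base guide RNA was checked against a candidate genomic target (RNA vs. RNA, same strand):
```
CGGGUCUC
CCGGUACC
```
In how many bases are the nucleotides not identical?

3

Comparing position by position, 3 bases differ: 2 (G/C), 6 (C/A), 7 (U/C).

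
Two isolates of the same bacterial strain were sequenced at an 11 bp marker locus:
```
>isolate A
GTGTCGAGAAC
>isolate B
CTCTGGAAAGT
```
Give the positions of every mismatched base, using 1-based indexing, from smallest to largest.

1, 3, 5, 8, 10, 11

Differences at position 1 (G→C), position 3 (G→C), position 5 (C→G), position 8 (G→A), position 10 (A→G), position 11 (C→T).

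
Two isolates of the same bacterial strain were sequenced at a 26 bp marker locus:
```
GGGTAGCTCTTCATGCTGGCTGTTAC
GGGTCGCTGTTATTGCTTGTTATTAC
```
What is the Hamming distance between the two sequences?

The sequences differ at bases 5, 9, 12, 13, 18, 20, 22 (1-based) — 7 in total.

7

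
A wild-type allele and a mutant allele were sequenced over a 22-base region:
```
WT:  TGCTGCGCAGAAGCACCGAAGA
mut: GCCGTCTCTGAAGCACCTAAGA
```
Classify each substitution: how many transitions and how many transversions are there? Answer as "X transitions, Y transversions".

Mismatches (1-based):
site 1: T→G (pyrimidine→purine, transversion)
site 2: G→C (purine→pyrimidine, transversion)
site 4: T→G (pyrimidine→purine, transversion)
site 5: G→T (purine→pyrimidine, transversion)
site 7: G→T (purine→pyrimidine, transversion)
site 9: A→T (purine→pyrimidine, transversion)
site 18: G→T (purine→pyrimidine, transversion)

0 transitions, 7 transversions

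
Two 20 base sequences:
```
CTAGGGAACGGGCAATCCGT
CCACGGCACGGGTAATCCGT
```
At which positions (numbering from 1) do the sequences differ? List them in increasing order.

2, 4, 7, 13

Scanning 1-based: 2: T/C; 4: G/C; 7: A/C; 13: C/T.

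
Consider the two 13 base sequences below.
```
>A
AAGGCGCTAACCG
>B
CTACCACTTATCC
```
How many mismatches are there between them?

8

The sequences differ at positions 1, 2, 3, 4, 6, 9, 11, 13 (1-based) — 8 in total.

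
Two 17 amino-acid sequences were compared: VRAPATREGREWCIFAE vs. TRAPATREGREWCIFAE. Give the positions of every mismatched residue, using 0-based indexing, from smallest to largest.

0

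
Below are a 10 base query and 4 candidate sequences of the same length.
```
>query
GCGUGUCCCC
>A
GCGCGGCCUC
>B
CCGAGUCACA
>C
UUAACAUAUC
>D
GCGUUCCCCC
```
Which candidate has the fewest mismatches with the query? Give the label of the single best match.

D

Hamming distances to query — A: 3; B: 4; C: 9; D: 2.
Smallest is D with 2 mismatches.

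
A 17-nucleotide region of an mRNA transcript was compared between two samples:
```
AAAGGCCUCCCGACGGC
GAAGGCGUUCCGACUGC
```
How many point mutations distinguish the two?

4

The sequences differ at bases 1, 7, 9, 15 (1-based) — 4 in total.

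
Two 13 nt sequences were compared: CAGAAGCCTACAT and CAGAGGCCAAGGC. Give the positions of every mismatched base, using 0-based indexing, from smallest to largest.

4, 8, 10, 11, 12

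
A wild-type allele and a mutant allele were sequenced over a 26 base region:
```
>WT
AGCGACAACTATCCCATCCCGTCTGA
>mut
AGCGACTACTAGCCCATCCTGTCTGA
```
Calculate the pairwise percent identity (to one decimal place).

88.5%

Mismatches at positions 7, 12, 20 (1-based): 3 of 26.
Identical positions: 23/26 = 88.46% → 88.5%.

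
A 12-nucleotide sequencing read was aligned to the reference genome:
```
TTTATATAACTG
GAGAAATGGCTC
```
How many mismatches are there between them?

7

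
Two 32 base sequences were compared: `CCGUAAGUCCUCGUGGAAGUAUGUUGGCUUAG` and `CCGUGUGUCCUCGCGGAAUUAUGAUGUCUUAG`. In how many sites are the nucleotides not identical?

6

The sequences differ at sites 5, 6, 14, 19, 24, 27 (1-based) — 6 in total.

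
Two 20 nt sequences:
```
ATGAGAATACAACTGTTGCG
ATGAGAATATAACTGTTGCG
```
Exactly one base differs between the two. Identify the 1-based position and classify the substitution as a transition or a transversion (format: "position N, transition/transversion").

The sequences differ only at position 10: C→T (pyrimidine→pyrimidine), a transition.

position 10, transition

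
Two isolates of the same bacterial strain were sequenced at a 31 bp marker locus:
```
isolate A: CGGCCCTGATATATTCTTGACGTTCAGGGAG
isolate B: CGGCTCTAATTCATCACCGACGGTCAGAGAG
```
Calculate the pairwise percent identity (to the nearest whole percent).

68%

10 positions differ (5, 8, 11, 12, 15, 16, 17, 18, 23, 28), so 21 of 31 match: 21/31 = 67.74%.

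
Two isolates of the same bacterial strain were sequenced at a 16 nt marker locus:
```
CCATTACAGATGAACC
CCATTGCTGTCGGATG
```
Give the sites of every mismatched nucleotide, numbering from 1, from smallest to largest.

Differences at site 6 (A→G), site 8 (A→T), site 10 (A→T), site 11 (T→C), site 13 (A→G), site 15 (C→T), site 16 (C→G).

6, 8, 10, 11, 13, 15, 16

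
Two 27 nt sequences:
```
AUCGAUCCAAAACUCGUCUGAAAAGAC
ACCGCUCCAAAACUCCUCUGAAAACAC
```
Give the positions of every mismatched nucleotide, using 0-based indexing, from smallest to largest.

1, 4, 15, 24

Differences at position 1 (U→C), position 4 (A→C), position 15 (G→C), position 24 (G→C).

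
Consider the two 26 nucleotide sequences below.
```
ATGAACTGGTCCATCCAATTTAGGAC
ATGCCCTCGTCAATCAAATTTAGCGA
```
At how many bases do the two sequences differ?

Comparing position by position, 8 bases differ: 4 (A/C), 5 (A/C), 8 (G/C), 12 (C/A), 16 (C/A), 24 (G/C), 25 (A/G), 26 (C/A).

8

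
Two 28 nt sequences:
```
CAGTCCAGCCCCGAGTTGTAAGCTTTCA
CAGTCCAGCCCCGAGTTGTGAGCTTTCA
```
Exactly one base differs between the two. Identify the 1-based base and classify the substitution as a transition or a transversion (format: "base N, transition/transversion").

base 20, transition

The sequences differ only at base 20: A→G (purine→purine), a transition.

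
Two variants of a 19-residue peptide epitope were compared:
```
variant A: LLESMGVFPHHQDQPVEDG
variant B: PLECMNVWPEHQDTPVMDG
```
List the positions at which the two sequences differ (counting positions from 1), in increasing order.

Scanning 1-based: 1: L/P; 4: S/C; 6: G/N; 8: F/W; 10: H/E; 14: Q/T; 17: E/M.

1, 4, 6, 8, 10, 14, 17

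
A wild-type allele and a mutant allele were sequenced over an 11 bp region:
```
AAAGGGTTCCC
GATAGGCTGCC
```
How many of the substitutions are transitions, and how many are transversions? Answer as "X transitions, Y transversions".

Transitions (purine↔purine or pyrimidine↔pyrimidine): 1 A→G, 4 G→A, 7 T→C.
Transversions (purine↔pyrimidine): 3 A→T, 9 C→G.

3 transitions, 2 transversions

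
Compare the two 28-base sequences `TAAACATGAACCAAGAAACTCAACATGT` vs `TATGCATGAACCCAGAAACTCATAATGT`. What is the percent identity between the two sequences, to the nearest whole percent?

82%

5 positions differ (3, 4, 13, 23, 24), so 23 of 28 match: 23/28 = 82.14%.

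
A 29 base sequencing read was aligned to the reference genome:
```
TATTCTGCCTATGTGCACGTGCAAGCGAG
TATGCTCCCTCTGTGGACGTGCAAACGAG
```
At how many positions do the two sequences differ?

Mismatches (1-based): position 4: T→G; position 7: G→C; position 11: A→C; position 16: C→G; position 25: G→A.

5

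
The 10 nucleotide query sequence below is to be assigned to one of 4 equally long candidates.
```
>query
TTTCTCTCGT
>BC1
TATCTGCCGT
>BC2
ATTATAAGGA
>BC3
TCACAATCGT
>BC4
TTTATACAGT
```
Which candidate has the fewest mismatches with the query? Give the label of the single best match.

Hamming distances to query — BC1: 3; BC2: 6; BC3: 4; BC4: 4.
Smallest is BC1 with 3 mismatches.

BC1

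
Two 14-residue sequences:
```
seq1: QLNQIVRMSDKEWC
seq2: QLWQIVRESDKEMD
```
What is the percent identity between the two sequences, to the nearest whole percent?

71%

Mismatches at positions 3, 8, 13, 14 (1-based): 4 of 14.
Identical positions: 10/14 = 71.43% → 71%.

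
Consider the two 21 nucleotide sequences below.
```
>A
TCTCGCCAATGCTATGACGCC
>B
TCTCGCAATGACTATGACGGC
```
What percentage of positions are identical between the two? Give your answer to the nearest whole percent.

5 positions differ (7, 9, 10, 11, 20), so 16 of 21 match: 16/21 = 76.19%.

76%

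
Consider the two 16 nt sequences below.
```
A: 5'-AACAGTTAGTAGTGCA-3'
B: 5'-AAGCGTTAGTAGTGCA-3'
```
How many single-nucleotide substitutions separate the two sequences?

2

Comparing position by position, 2 bases differ: 3 (C/G), 4 (A/C).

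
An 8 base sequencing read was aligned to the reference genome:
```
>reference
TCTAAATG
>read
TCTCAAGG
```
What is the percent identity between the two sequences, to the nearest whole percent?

75%

2 positions differ (4, 7), so 6 of 8 match: 6/8 = 75%.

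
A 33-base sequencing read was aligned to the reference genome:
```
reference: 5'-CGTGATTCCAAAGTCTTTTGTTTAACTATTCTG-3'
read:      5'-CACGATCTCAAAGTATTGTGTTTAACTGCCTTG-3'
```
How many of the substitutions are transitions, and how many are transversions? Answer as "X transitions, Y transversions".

Transitions (purine↔purine or pyrimidine↔pyrimidine): 2 G→A, 3 T→C, 7 T→C, 8 C→T, 28 A→G, 29 T→C, 30 T→C, 31 C→T.
Transversions (purine↔pyrimidine): 15 C→A, 18 T→G.

8 transitions, 2 transversions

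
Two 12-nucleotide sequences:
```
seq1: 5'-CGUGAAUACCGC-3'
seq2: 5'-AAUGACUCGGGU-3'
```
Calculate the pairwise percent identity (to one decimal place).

41.7%

7 positions differ (1, 2, 6, 8, 9, 10, 12), so 5 of 12 match: 5/12 = 41.67%.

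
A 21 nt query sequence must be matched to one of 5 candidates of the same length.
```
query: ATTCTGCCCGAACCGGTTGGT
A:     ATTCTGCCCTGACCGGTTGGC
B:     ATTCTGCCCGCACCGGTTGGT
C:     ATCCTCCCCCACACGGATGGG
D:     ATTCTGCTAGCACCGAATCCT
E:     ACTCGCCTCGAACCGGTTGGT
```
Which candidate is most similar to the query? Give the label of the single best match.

A differs at 3 sites; B differs at 1 site; C differs at 7 sites; D differs at 7 sites; E differs at 4 sites. The closest is B.

B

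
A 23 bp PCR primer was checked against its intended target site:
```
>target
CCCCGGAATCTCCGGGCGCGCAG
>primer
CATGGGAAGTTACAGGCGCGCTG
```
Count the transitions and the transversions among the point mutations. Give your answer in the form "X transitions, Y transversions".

3 transitions, 5 transversions

Transitions (purine↔purine or pyrimidine↔pyrimidine): 3 C→T, 10 C→T, 14 G→A.
Transversions (purine↔pyrimidine): 2 C→A, 4 C→G, 9 T→G, 12 C→A, 22 A→T.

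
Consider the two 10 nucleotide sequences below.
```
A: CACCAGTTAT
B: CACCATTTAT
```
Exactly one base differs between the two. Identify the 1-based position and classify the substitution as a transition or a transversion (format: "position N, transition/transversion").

Position 6 changes G→T. G is a purine and T is a pyrimidine, so this is a transversion.

position 6, transversion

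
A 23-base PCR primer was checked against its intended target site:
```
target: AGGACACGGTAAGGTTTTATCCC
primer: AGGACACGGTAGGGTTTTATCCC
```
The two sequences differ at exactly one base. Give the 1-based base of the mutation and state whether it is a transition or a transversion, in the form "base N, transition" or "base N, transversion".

base 12, transition

Base 12 changes A→G. A is a purine and G is a purine, so this is a transition.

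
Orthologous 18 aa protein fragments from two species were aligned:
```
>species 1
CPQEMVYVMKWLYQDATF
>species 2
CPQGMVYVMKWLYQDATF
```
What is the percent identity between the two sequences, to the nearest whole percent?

94%

Mismatch at position 4 (1-based): 1 of 18.
Identical positions: 17/18 = 94.44% → 94%.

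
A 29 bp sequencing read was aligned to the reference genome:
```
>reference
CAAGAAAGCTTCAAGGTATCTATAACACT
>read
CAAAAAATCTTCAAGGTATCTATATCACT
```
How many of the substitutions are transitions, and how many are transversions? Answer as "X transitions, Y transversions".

1 transition, 2 transversions

Transitions (purine↔purine or pyrimidine↔pyrimidine): 4 G→A.
Transversions (purine↔pyrimidine): 8 G→T, 25 A→T.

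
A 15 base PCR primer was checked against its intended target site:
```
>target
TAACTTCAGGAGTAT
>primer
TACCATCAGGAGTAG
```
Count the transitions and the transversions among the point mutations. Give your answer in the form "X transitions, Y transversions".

0 transitions, 3 transversions

Mismatches (1-based):
position 3: A→C (purine→pyrimidine, transversion)
position 5: T→A (pyrimidine→purine, transversion)
position 15: T→G (pyrimidine→purine, transversion)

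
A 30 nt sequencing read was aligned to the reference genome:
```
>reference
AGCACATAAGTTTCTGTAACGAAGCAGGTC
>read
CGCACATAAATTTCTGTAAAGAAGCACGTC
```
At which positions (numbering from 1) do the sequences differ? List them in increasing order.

Scanning 1-based: 1: A/C; 10: G/A; 20: C/A; 27: G/C.

1, 10, 20, 27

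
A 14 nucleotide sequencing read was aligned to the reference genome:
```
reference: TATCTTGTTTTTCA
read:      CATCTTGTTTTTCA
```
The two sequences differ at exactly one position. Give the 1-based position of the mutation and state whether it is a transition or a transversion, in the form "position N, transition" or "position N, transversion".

Position 1 changes T→C. T is a pyrimidine and C is a pyrimidine, so this is a transition.

position 1, transition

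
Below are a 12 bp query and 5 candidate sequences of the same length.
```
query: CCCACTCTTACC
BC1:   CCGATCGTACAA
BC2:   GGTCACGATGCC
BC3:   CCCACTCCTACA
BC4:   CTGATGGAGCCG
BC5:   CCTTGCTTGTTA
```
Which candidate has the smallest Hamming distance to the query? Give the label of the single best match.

BC3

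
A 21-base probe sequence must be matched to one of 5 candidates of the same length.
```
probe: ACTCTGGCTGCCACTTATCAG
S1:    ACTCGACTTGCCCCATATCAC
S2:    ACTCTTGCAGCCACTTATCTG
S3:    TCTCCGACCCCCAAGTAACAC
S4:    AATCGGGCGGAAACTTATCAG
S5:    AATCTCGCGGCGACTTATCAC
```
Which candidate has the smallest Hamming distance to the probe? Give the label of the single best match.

Hamming distances to probe — S1: 7; S2: 3; S3: 9; S4: 5; S5: 5.
Smallest is S2 with 3 mismatches.

S2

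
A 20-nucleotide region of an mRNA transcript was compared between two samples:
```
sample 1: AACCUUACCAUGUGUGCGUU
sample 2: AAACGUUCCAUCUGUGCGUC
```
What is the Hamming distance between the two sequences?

5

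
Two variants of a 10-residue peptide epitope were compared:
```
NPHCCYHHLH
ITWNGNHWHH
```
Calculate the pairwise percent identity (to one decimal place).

20.0%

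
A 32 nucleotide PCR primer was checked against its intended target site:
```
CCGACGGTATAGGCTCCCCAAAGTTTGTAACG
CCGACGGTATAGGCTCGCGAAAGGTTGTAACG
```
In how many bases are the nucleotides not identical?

The sequences differ at bases 17, 19, 24 (1-based) — 3 in total.

3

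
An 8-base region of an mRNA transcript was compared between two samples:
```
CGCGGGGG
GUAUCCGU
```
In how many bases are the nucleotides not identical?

7

The sequences differ at bases 1, 2, 3, 4, 5, 6, 8 (1-based) — 7 in total.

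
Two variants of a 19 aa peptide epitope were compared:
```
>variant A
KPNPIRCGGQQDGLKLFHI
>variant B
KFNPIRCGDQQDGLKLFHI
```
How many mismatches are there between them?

The sequences differ at positions 2, 9 (1-based) — 2 in total.

2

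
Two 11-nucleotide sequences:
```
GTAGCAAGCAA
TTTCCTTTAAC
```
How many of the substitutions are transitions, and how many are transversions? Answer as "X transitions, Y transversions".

Transitions (purine↔purine or pyrimidine↔pyrimidine): none.
Transversions (purine↔pyrimidine): 1 G→T, 3 A→T, 4 G→C, 6 A→T, 7 A→T, 8 G→T, 9 C→A, 11 A→C.

0 transitions, 8 transversions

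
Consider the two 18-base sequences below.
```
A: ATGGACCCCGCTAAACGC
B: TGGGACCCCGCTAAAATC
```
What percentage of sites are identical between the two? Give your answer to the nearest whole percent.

78%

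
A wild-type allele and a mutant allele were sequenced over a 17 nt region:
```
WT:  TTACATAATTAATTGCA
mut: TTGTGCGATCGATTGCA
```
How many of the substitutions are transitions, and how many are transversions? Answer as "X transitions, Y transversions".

7 transitions, 0 transversions

Transitions (purine↔purine or pyrimidine↔pyrimidine): 3 A→G, 4 C→T, 5 A→G, 6 T→C, 7 A→G, 10 T→C, 11 A→G.
Transversions (purine↔pyrimidine): none.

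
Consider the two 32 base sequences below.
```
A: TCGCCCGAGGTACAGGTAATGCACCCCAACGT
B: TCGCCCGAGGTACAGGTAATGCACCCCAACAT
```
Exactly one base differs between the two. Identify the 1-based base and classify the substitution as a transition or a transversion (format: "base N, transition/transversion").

base 31, transition

Base 31 changes G→A. G is a purine and A is a purine, so this is a transition.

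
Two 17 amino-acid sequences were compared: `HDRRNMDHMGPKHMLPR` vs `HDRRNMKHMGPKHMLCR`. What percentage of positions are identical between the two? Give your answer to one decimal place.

88.2%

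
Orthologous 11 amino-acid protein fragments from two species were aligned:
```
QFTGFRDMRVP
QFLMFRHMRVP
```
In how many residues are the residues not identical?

Comparing position by position, 3 residues differ: 3 (T/L), 4 (G/M), 7 (D/H).

3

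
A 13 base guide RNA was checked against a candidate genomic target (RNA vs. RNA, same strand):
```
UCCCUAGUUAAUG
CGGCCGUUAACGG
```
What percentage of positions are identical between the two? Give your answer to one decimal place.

30.8%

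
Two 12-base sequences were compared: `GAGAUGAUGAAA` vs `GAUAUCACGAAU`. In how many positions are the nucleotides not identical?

The sequences differ at positions 3, 6, 8, 12 (1-based) — 4 in total.

4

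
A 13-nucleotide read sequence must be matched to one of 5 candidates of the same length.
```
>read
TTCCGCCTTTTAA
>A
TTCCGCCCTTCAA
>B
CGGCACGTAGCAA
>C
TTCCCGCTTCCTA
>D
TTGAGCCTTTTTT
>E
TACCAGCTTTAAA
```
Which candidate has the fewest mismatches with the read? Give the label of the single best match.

A

Hamming distances to read — A: 2; B: 8; C: 5; D: 4; E: 4.
Smallest is A with 2 mismatches.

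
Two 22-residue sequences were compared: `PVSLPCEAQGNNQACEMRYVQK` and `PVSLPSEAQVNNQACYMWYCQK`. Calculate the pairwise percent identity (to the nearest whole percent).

77%

Mismatches at positions 6, 10, 16, 18, 20 (1-based): 5 of 22.
Identical positions: 17/22 = 77.27% → 77%.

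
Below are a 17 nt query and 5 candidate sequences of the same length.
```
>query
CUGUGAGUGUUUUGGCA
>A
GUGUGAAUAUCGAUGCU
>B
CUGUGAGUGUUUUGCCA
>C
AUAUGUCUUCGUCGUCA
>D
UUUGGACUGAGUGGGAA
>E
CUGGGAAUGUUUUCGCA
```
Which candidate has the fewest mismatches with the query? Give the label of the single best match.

B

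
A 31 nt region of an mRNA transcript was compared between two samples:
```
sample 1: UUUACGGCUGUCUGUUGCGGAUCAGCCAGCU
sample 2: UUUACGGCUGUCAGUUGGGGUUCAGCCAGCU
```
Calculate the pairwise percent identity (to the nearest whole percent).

90%

Mismatches at positions 13, 18, 21 (1-based): 3 of 31.
Identical positions: 28/31 = 90.32% → 90%.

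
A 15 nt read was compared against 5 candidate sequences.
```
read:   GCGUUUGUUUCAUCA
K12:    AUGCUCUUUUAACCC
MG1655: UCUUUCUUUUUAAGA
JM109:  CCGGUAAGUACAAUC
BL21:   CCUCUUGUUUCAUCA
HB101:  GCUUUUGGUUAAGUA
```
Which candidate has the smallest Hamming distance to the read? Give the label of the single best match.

K12 differs at 8 positions; MG1655 differs at 7 positions; JM109 differs at 9 positions; BL21 differs at 3 positions; HB101 differs at 5 positions. The closest is BL21.

BL21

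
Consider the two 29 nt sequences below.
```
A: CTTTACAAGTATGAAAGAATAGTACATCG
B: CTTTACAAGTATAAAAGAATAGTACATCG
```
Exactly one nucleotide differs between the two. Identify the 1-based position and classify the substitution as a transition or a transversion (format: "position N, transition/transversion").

The sequences differ only at position 13: G→A (purine→purine), a transition.

position 13, transition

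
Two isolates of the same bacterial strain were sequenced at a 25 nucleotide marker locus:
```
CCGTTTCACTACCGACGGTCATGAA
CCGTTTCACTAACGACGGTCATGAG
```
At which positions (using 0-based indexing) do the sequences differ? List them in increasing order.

11, 24

Scanning 0-based: 11: C/A; 24: A/G.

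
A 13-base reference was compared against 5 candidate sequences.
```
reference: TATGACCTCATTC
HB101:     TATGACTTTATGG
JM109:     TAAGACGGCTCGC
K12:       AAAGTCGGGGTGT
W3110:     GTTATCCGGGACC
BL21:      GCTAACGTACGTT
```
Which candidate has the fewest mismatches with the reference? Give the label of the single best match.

HB101 differs at 4 sites; JM109 differs at 6 sites; K12 differs at 9 sites; W3110 differs at 9 sites; BL21 differs at 8 sites. The closest is HB101.

HB101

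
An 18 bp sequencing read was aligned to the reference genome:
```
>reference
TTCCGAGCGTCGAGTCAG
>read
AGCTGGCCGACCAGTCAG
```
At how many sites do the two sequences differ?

7

Comparing position by position, 7 sites differ: 1 (T/A), 2 (T/G), 4 (C/T), 6 (A/G), 7 (G/C), 10 (T/A), 12 (G/C).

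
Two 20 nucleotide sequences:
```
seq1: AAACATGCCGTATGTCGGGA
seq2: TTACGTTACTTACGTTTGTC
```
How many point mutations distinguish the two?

The sequences differ at sites 1, 2, 5, 7, 8, 10, 13, 16, 17, 19, 20 (1-based) — 11 in total.

11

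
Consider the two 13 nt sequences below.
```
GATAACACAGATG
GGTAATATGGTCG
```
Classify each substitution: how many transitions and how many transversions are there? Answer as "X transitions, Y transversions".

Transitions (purine↔purine or pyrimidine↔pyrimidine): 2 A→G, 6 C→T, 8 C→T, 9 A→G, 12 T→C.
Transversions (purine↔pyrimidine): 11 A→T.

5 transitions, 1 transversion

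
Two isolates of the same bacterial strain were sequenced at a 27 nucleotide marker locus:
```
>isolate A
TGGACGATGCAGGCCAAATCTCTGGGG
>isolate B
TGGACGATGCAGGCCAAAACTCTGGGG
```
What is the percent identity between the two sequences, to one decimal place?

96.3%

1 position differs (19), so 26 of 27 match: 26/27 = 96.3%.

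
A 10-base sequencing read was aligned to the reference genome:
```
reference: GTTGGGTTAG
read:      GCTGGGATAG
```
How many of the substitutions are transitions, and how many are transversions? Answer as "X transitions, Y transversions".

1 transition, 1 transversion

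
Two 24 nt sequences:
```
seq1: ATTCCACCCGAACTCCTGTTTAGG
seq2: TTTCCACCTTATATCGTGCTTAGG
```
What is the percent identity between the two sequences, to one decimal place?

70.8%

Mismatches at positions 1, 9, 10, 12, 13, 16, 19 (1-based): 7 of 24.
Identical positions: 17/24 = 70.83% → 70.8%.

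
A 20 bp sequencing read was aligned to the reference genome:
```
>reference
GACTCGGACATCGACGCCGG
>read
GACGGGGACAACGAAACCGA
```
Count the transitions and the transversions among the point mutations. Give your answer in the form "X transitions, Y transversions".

2 transitions, 4 transversions

Transitions (purine↔purine or pyrimidine↔pyrimidine): 16 G→A, 20 G→A.
Transversions (purine↔pyrimidine): 4 T→G, 5 C→G, 11 T→A, 15 C→A.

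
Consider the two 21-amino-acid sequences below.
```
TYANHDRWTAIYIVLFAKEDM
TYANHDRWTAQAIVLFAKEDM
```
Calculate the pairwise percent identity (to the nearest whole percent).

90%

Mismatches at positions 11, 12 (1-based): 2 of 21.
Identical positions: 19/21 = 90.48% → 90%.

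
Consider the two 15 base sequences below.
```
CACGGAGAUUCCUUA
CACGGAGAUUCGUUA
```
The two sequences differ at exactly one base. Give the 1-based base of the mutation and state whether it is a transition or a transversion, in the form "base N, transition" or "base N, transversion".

base 12, transversion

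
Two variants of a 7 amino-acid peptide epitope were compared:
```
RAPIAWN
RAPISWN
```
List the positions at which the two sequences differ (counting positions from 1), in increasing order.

5

Scanning 1-based: 5: A/S.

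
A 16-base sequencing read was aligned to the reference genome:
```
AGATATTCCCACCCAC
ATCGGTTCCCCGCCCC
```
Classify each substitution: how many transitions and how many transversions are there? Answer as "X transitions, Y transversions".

1 transition, 6 transversions

Transitions (purine↔purine or pyrimidine↔pyrimidine): 5 A→G.
Transversions (purine↔pyrimidine): 2 G→T, 3 A→C, 4 T→G, 11 A→C, 12 C→G, 15 A→C.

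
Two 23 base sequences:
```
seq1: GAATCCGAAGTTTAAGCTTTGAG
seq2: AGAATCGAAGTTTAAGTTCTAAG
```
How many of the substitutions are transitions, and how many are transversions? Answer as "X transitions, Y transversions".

Transitions (purine↔purine or pyrimidine↔pyrimidine): 1 G→A, 2 A→G, 5 C→T, 17 C→T, 19 T→C, 21 G→A.
Transversions (purine↔pyrimidine): 4 T→A.

6 transitions, 1 transversion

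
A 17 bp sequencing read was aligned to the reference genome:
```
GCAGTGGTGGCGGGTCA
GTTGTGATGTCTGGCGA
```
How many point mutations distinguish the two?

Mismatches (1-based): site 2: C→T; site 3: A→T; site 7: G→A; site 10: G→T; site 12: G→T; site 15: T→C; site 16: C→G.

7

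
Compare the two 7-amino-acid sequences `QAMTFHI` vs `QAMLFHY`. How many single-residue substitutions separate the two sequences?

Mismatches (1-based): residue 4: T→L; residue 7: I→Y.

2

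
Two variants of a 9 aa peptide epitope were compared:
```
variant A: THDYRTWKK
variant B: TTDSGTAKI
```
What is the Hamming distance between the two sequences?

Mismatches (1-based): residue 2: H→T; residue 4: Y→S; residue 5: R→G; residue 7: W→A; residue 9: K→I.

5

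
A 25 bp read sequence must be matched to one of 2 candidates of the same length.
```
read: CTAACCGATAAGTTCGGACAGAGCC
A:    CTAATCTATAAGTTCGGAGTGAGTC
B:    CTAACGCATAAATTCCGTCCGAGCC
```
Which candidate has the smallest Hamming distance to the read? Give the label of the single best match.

A

Hamming distances to read — A: 5; B: 6.
Smallest is A with 5 mismatches.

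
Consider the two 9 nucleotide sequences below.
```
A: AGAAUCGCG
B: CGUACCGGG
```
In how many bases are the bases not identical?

Mismatches (1-based): base 1: A→C; base 3: A→U; base 5: U→C; base 8: C→G.

4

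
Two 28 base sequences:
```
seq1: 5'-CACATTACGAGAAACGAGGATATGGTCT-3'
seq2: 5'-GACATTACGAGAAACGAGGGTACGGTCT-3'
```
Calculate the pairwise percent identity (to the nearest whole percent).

Mismatches at positions 1, 20, 23 (1-based): 3 of 28.
Identical positions: 25/28 = 89.29% → 89%.

89%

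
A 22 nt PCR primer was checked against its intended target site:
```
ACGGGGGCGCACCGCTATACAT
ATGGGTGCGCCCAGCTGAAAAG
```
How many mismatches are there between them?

The sequences differ at bases 2, 6, 11, 13, 17, 18, 20, 22 (1-based) — 8 in total.

8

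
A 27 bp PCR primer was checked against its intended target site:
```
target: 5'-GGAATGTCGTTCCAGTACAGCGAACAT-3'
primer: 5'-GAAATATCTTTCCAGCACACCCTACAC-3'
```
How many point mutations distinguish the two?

8

Comparing position by position, 8 positions differ: 2 (G/A), 6 (G/A), 9 (G/T), 16 (T/C), 20 (G/C), 22 (G/C), 23 (A/T), 27 (T/C).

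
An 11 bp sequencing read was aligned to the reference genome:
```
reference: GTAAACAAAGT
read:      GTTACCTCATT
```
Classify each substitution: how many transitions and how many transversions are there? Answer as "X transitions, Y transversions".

0 transitions, 5 transversions

Mismatches (1-based):
site 3: A→T (purine→pyrimidine, transversion)
site 5: A→C (purine→pyrimidine, transversion)
site 7: A→T (purine→pyrimidine, transversion)
site 8: A→C (purine→pyrimidine, transversion)
site 10: G→T (purine→pyrimidine, transversion)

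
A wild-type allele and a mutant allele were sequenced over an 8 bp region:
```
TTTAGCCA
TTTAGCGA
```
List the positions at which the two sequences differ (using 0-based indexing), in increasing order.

6

Differences at position 6 (C→G).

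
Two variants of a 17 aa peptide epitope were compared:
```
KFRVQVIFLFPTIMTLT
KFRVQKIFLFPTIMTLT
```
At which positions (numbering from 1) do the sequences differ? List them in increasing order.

6

Differences at position 6 (V→K).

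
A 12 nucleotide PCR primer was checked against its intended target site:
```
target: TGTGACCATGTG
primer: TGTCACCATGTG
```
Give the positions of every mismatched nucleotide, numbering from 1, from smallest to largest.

Differences at position 4 (G→C).

4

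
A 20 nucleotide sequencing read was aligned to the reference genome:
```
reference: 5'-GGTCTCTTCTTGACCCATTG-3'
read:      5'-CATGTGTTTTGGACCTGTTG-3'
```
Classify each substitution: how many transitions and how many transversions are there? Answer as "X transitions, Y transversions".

Mismatches (1-based):
base 1: G→C (purine→pyrimidine, transversion)
base 2: G→A (purine→purine, transition)
base 4: C→G (pyrimidine→purine, transversion)
base 6: C→G (pyrimidine→purine, transversion)
base 9: C→T (pyrimidine→pyrimidine, transition)
base 11: T→G (pyrimidine→purine, transversion)
base 16: C→T (pyrimidine→pyrimidine, transition)
base 17: A→G (purine→purine, transition)

4 transitions, 4 transversions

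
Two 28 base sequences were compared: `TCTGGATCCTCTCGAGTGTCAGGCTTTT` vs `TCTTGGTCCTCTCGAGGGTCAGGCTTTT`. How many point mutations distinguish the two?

3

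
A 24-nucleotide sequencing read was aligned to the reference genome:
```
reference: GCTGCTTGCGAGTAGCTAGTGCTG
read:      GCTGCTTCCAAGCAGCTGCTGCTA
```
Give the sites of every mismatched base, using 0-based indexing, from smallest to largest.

7, 9, 12, 17, 18, 23

Differences at site 7 (G→C), site 9 (G→A), site 12 (T→C), site 17 (A→G), site 18 (G→C), site 23 (G→A).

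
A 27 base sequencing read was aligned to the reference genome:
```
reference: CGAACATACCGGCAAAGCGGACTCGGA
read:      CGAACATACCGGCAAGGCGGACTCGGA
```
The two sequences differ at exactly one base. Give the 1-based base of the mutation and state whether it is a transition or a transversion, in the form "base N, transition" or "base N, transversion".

base 16, transition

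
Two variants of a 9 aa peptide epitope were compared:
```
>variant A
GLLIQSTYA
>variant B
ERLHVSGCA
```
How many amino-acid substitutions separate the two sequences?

The sequences differ at residues 1, 2, 4, 5, 7, 8 (1-based) — 6 in total.

6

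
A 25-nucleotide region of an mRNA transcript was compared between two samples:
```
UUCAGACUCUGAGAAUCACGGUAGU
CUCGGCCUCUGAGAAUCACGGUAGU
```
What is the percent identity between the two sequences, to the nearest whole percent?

88%

Mismatches at positions 1, 4, 6 (1-based): 3 of 25.
Identical positions: 22/25 = 88% → 88%.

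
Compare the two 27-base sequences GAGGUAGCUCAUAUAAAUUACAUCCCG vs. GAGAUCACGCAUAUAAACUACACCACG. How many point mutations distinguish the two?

The sequences differ at positions 4, 6, 7, 9, 18, 23, 25 (1-based) — 7 in total.

7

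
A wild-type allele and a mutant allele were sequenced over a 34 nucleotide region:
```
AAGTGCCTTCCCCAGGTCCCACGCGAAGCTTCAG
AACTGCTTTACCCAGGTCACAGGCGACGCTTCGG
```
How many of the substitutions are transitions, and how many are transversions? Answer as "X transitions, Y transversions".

Mismatches (1-based):
base 3: G→C (purine→pyrimidine, transversion)
base 7: C→T (pyrimidine→pyrimidine, transition)
base 10: C→A (pyrimidine→purine, transversion)
base 19: C→A (pyrimidine→purine, transversion)
base 22: C→G (pyrimidine→purine, transversion)
base 27: A→C (purine→pyrimidine, transversion)
base 33: A→G (purine→purine, transition)

2 transitions, 5 transversions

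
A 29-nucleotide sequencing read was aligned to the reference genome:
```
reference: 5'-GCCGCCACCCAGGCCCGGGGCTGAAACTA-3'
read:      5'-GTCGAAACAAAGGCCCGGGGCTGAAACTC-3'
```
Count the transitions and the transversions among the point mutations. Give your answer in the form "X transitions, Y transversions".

Mismatches (1-based):
position 2: C→T (pyrimidine→pyrimidine, transition)
position 5: C→A (pyrimidine→purine, transversion)
position 6: C→A (pyrimidine→purine, transversion)
position 9: C→A (pyrimidine→purine, transversion)
position 10: C→A (pyrimidine→purine, transversion)
position 29: A→C (purine→pyrimidine, transversion)

1 transition, 5 transversions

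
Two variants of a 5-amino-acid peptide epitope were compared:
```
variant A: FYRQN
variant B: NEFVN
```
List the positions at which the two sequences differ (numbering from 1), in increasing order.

1, 2, 3, 4

Scanning 1-based: 1: F/N; 2: Y/E; 3: R/F; 4: Q/V.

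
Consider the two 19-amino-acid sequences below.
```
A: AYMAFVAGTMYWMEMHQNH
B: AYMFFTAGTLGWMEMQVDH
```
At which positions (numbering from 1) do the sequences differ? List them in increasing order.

4, 6, 10, 11, 16, 17, 18

Scanning 1-based: 4: A/F; 6: V/T; 10: M/L; 11: Y/G; 16: H/Q; 17: Q/V; 18: N/D.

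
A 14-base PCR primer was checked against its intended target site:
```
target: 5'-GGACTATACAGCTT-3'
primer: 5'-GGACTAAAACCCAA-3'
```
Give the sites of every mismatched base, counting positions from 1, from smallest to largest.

7, 9, 10, 11, 13, 14

Scanning 1-based: 7: T/A; 9: C/A; 10: A/C; 11: G/C; 13: T/A; 14: T/A.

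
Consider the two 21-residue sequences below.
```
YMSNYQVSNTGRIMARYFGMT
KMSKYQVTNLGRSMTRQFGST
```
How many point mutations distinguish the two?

8

The sequences differ at positions 1, 4, 8, 10, 13, 15, 17, 20 (1-based) — 8 in total.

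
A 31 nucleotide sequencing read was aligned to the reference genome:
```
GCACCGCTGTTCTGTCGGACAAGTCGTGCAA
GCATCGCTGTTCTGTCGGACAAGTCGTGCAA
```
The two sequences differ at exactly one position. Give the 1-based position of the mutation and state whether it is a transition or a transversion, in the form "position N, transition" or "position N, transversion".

Position 4 changes C→T. C is a pyrimidine and T is a pyrimidine, so this is a transition.

position 4, transition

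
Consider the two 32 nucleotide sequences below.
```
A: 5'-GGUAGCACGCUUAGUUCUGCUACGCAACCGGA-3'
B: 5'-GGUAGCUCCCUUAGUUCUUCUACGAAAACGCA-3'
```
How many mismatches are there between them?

6

The sequences differ at sites 7, 9, 19, 25, 28, 31 (1-based) — 6 in total.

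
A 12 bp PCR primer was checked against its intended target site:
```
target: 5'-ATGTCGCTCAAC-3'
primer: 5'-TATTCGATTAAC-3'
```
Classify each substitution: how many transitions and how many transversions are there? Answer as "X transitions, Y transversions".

1 transition, 4 transversions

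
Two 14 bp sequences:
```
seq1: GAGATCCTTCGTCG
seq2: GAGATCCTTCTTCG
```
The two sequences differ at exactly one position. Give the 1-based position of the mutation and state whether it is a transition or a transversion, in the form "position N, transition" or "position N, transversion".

position 11, transversion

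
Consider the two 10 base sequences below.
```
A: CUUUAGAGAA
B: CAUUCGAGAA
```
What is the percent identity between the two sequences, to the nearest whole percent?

80%

Mismatches at positions 2, 5 (1-based): 2 of 10.
Identical positions: 8/10 = 80% → 80%.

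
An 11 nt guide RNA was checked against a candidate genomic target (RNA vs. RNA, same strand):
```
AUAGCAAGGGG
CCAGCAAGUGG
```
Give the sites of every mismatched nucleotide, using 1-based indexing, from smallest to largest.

Scanning 1-based: 1: A/C; 2: U/C; 9: G/U.

1, 2, 9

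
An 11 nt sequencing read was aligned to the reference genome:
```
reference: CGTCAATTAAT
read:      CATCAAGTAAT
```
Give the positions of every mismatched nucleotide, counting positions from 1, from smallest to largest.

Differences at position 2 (G→A), position 7 (T→G).

2, 7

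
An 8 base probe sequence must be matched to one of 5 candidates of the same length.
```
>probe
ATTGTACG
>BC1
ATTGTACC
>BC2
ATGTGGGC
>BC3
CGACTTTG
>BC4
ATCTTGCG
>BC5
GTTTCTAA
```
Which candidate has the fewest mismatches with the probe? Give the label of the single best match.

BC1 differs at 1 base; BC2 differs at 6 bases; BC3 differs at 6 bases; BC4 differs at 3 bases; BC5 differs at 6 bases. The closest is BC1.

BC1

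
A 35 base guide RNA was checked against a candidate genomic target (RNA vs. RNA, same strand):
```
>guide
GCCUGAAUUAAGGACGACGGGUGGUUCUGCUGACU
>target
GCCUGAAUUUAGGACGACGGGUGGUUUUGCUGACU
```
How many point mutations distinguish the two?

Mismatches (1-based): position 10: A→U; position 27: C→U.

2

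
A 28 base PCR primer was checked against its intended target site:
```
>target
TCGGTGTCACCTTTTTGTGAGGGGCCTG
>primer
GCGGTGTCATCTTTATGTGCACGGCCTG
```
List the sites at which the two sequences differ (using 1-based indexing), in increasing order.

1, 10, 15, 20, 21, 22

Differences at site 1 (T→G), site 10 (C→T), site 15 (T→A), site 20 (A→C), site 21 (G→A), site 22 (G→C).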